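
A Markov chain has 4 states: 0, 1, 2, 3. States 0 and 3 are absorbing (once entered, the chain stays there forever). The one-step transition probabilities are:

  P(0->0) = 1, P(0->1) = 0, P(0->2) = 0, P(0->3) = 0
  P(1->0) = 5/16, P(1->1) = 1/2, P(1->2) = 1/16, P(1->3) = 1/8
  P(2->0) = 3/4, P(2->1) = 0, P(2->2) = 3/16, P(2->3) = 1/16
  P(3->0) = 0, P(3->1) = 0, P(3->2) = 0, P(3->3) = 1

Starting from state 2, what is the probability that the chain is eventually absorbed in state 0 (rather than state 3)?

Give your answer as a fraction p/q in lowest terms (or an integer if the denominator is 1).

Answer: 12/13

Derivation:
Let a_i = P(absorbed in 0 | start in state i).
Boundary conditions: a_0 = 1, a_3 = 0.
For each transient state i, a_i = sum_j P(i->j) * a_j:
  a_1 = 5/16*a_0 + 1/2*a_1 + 1/16*a_2 + 1/8*a_3
  a_2 = 3/4*a_0 + 0*a_1 + 3/16*a_2 + 1/16*a_3

Substituting a_0 = 1 and a_3 = 0, rearrange to (I - Q) a = r where r[i] = P(i -> 0):
  [1/2, -1/16] . (a_1, a_2) = 5/16
  [0, 13/16] . (a_1, a_2) = 3/4

Solving yields:
  a_1 = 77/104
  a_2 = 12/13

Starting state is 2, so the absorption probability is a_2 = 12/13.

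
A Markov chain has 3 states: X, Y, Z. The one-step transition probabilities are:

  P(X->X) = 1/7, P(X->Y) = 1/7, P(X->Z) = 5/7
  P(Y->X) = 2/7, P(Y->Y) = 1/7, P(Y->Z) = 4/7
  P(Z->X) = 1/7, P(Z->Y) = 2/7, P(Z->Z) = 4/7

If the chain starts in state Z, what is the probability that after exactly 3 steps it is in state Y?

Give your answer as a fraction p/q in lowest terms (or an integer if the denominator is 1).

Answer: 78/343

Derivation:
Computing P^3 by repeated multiplication:
P^1 =
  X: [1/7, 1/7, 5/7]
  Y: [2/7, 1/7, 4/7]
  Z: [1/7, 2/7, 4/7]
P^2 =
  X: [8/49, 12/49, 29/49]
  Y: [8/49, 11/49, 30/49]
  Z: [9/49, 11/49, 29/49]
P^3 =
  X: [61/343, 78/343, 204/343]
  Y: [60/343, 79/343, 204/343]
  Z: [60/343, 78/343, 205/343]

(P^3)[Z -> Y] = 78/343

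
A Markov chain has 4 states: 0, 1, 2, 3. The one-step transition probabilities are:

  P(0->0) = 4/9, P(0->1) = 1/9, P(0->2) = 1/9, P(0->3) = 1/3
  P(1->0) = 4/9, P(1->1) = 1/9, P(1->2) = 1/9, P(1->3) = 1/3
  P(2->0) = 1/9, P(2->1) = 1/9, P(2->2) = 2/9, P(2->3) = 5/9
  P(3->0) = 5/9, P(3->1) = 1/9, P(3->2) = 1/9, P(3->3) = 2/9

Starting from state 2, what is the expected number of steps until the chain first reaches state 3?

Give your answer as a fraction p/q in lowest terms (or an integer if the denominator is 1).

Let h_i = expected steps to first reach 3 from state i.
Boundary: h_3 = 0.
First-step equations for the other states:
  h_0 = 1 + 4/9*h_0 + 1/9*h_1 + 1/9*h_2 + 1/3*h_3
  h_1 = 1 + 4/9*h_0 + 1/9*h_1 + 1/9*h_2 + 1/3*h_3
  h_2 = 1 + 1/9*h_0 + 1/9*h_1 + 2/9*h_2 + 5/9*h_3

Substituting h_3 = 0 and rearranging gives the linear system (I - Q) h = 1:
  [5/9, -1/9, -1/9] . (h_0, h_1, h_2) = 1
  [-4/9, 8/9, -1/9] . (h_0, h_1, h_2) = 1
  [-1/9, -1/9, 7/9] . (h_0, h_1, h_2) = 1

Solving yields:
  h_0 = 36/13
  h_1 = 36/13
  h_2 = 27/13

Starting state is 2, so the expected hitting time is h_2 = 27/13.

Answer: 27/13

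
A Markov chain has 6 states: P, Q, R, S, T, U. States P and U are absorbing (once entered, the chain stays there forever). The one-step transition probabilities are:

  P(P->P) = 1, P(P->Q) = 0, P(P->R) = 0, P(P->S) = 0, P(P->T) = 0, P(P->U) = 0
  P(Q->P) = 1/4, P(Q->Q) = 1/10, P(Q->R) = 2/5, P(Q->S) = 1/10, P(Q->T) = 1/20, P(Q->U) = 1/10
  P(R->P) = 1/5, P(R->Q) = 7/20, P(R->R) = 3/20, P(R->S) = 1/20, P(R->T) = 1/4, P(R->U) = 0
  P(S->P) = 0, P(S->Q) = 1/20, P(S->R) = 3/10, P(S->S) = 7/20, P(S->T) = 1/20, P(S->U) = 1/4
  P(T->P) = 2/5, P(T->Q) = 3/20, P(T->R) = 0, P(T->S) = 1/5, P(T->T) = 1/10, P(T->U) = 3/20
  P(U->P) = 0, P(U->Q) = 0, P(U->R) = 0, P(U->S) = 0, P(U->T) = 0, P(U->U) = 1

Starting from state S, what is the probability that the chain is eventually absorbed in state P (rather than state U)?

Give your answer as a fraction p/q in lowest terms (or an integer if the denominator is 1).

Answer: 21503/48221

Derivation:
Let a_i = P(absorbed in P | start in state i).
Boundary conditions: a_P = 1, a_U = 0.
For each transient state i, a_i = sum_j P(i->j) * a_j:
  a_Q = 1/4*a_P + 1/10*a_Q + 2/5*a_R + 1/10*a_S + 1/20*a_T + 1/10*a_U
  a_R = 1/5*a_P + 7/20*a_Q + 3/20*a_R + 1/20*a_S + 1/4*a_T + 0*a_U
  a_S = 0*a_P + 1/20*a_Q + 3/10*a_R + 7/20*a_S + 1/20*a_T + 1/4*a_U
  a_T = 2/5*a_P + 3/20*a_Q + 0*a_R + 1/5*a_S + 1/10*a_T + 3/20*a_U

Substituting a_P = 1 and a_U = 0, rearrange to (I - Q) a = r where r[i] = P(i -> P):
  [9/10, -2/5, -1/10, -1/20] . (a_Q, a_R, a_S, a_T) = 1/4
  [-7/20, 17/20, -1/20, -1/4] . (a_Q, a_R, a_S, a_T) = 1/5
  [-1/20, -3/10, 13/20, -1/20] . (a_Q, a_R, a_S, a_T) = 0
  [-3/20, 0, -1/5, 9/10] . (a_Q, a_R, a_S, a_T) = 2/5

Solving yields:
  a_Q = 33426/48221
  a_R = 35722/48221
  a_S = 21503/48221
  a_T = 31781/48221

Starting state is S, so the absorption probability is a_S = 21503/48221.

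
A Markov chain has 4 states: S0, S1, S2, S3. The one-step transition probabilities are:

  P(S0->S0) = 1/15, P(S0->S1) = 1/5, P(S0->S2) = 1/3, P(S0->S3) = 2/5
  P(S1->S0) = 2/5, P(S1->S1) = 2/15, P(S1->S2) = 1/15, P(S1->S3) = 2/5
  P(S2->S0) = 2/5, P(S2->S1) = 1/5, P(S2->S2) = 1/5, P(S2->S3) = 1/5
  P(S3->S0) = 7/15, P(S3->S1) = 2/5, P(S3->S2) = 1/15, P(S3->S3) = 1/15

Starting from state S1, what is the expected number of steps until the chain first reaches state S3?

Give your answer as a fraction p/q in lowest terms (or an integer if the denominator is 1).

Let h_i = expected steps to first reach S3 from state i.
Boundary: h_S3 = 0.
First-step equations for the other states:
  h_S0 = 1 + 1/15*h_S0 + 1/5*h_S1 + 1/3*h_S2 + 2/5*h_S3
  h_S1 = 1 + 2/5*h_S0 + 2/15*h_S1 + 1/15*h_S2 + 2/5*h_S3
  h_S2 = 1 + 2/5*h_S0 + 1/5*h_S1 + 1/5*h_S2 + 1/5*h_S3

Substituting h_S3 = 0 and rearranging gives the linear system (I - Q) h = 1:
  [14/15, -1/5, -1/3] . (h_S0, h_S1, h_S2) = 1
  [-2/5, 13/15, -1/15] . (h_S0, h_S1, h_S2) = 1
  [-2/5, -1/5, 4/5] . (h_S0, h_S1, h_S2) = 1

Solving yields:
  h_S0 = 20/7
  h_S1 = 325/119
  h_S2 = 400/119

Starting state is S1, so the expected hitting time is h_S1 = 325/119.

Answer: 325/119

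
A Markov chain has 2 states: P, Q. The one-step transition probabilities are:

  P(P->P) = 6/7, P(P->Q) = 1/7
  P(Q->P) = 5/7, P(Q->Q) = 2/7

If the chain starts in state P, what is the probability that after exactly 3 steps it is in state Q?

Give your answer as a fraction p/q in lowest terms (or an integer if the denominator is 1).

Computing P^3 by repeated multiplication:
P^1 =
  P: [6/7, 1/7]
  Q: [5/7, 2/7]
P^2 =
  P: [41/49, 8/49]
  Q: [40/49, 9/49]
P^3 =
  P: [286/343, 57/343]
  Q: [285/343, 58/343]

(P^3)[P -> Q] = 57/343

Answer: 57/343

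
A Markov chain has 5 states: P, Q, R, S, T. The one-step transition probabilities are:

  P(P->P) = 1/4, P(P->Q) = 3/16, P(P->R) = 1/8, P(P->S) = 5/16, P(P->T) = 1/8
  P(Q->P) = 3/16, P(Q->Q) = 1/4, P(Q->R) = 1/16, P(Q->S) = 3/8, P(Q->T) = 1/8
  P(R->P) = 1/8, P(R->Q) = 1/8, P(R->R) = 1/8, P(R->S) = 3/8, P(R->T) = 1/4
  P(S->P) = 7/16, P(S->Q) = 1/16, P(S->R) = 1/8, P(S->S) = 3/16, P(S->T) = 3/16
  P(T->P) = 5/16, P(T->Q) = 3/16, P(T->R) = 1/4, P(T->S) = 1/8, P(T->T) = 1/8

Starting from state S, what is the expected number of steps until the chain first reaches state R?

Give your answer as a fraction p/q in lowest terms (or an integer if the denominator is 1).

Answer: 69360/9313

Derivation:
Let h_i = expected steps to first reach R from state i.
Boundary: h_R = 0.
First-step equations for the other states:
  h_P = 1 + 1/4*h_P + 3/16*h_Q + 1/8*h_R + 5/16*h_S + 1/8*h_T
  h_Q = 1 + 3/16*h_P + 1/4*h_Q + 1/16*h_R + 3/8*h_S + 1/8*h_T
  h_S = 1 + 7/16*h_P + 1/16*h_Q + 1/8*h_R + 3/16*h_S + 3/16*h_T
  h_T = 1 + 5/16*h_P + 3/16*h_Q + 1/4*h_R + 1/8*h_S + 1/8*h_T

Substituting h_R = 0 and rearranging gives the linear system (I - Q) h = 1:
  [3/4, -3/16, -5/16, -1/8] . (h_P, h_Q, h_S, h_T) = 1
  [-3/16, 3/4, -3/8, -1/8] . (h_P, h_Q, h_S, h_T) = 1
  [-7/16, -1/16, 13/16, -3/16] . (h_P, h_Q, h_S, h_T) = 1
  [-5/16, -3/16, -1/8, 7/8] . (h_P, h_Q, h_S, h_T) = 1

Solving yields:
  h_P = 70352/9313
  h_Q = 74976/9313
  h_S = 69360/9313
  h_T = 61744/9313

Starting state is S, so the expected hitting time is h_S = 69360/9313.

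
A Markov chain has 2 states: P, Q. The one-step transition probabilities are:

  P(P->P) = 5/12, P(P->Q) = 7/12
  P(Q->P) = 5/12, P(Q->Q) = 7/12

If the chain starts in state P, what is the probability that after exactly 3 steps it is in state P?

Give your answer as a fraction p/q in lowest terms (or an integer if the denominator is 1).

Answer: 5/12

Derivation:
Computing P^3 by repeated multiplication:
P^1 =
  P: [5/12, 7/12]
  Q: [5/12, 7/12]
P^2 =
  P: [5/12, 7/12]
  Q: [5/12, 7/12]
P^3 =
  P: [5/12, 7/12]
  Q: [5/12, 7/12]

(P^3)[P -> P] = 5/12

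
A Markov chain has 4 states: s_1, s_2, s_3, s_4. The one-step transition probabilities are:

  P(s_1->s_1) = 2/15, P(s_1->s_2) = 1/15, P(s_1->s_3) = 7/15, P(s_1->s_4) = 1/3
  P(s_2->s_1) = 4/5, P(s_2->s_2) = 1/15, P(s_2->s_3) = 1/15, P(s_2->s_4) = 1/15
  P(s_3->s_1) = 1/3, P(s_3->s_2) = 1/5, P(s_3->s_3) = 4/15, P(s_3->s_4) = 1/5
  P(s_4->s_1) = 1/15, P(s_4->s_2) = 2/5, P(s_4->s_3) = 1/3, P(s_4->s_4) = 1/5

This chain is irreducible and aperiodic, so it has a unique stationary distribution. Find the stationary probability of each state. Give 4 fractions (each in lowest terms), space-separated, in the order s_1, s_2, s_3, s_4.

The stationary distribution satisfies pi = pi * P, i.e.:
  pi_s_1 = 2/15*pi_s_1 + 4/5*pi_s_2 + 1/3*pi_s_3 + 1/15*pi_s_4
  pi_s_2 = 1/15*pi_s_1 + 1/15*pi_s_2 + 1/5*pi_s_3 + 2/5*pi_s_4
  pi_s_3 = 7/15*pi_s_1 + 1/15*pi_s_2 + 4/15*pi_s_3 + 1/3*pi_s_4
  pi_s_4 = 1/3*pi_s_1 + 1/15*pi_s_2 + 1/5*pi_s_3 + 1/5*pi_s_4
with normalization: pi_s_1 + pi_s_2 + pi_s_3 + pi_s_4 = 1.

Using the first 3 balance equations plus normalization, the linear system A*pi = b is:
  [-13/15, 4/5, 1/3, 1/15] . pi = 0
  [1/15, -14/15, 1/5, 2/5] . pi = 0
  [7/15, 1/15, -11/15, 1/3] . pi = 0
  [1, 1, 1, 1] . pi = 1

Solving yields:
  pi_s_1 = 1503/5018
  pi_s_2 = 450/2509
  pi_s_3 = 1531/5018
  pi_s_4 = 542/2509

Verification (pi * P):
  1503/5018*2/15 + 450/2509*4/5 + 1531/5018*1/3 + 542/2509*1/15 = 1503/5018 = pi_s_1  (ok)
  1503/5018*1/15 + 450/2509*1/15 + 1531/5018*1/5 + 542/2509*2/5 = 450/2509 = pi_s_2  (ok)
  1503/5018*7/15 + 450/2509*1/15 + 1531/5018*4/15 + 542/2509*1/3 = 1531/5018 = pi_s_3  (ok)
  1503/5018*1/3 + 450/2509*1/15 + 1531/5018*1/5 + 542/2509*1/5 = 542/2509 = pi_s_4  (ok)

Answer: 1503/5018 450/2509 1531/5018 542/2509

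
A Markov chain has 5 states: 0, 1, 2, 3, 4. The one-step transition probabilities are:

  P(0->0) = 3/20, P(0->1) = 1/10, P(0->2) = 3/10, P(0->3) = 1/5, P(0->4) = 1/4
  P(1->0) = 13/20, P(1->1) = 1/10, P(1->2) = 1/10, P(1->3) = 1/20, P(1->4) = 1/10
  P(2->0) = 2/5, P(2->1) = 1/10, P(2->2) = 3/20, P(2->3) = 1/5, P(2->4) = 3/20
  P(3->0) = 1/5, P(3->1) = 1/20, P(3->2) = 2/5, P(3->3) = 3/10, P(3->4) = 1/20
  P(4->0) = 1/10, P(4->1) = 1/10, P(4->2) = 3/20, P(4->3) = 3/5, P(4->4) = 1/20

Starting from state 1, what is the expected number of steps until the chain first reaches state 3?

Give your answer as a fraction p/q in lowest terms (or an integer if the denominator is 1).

Answer: 65230/13977

Derivation:
Let h_i = expected steps to first reach 3 from state i.
Boundary: h_3 = 0.
First-step equations for the other states:
  h_0 = 1 + 3/20*h_0 + 1/10*h_1 + 3/10*h_2 + 1/5*h_3 + 1/4*h_4
  h_1 = 1 + 13/20*h_0 + 1/10*h_1 + 1/10*h_2 + 1/20*h_3 + 1/10*h_4
  h_2 = 1 + 2/5*h_0 + 1/10*h_1 + 3/20*h_2 + 1/5*h_3 + 3/20*h_4
  h_4 = 1 + 1/10*h_0 + 1/10*h_1 + 3/20*h_2 + 3/5*h_3 + 1/20*h_4

Substituting h_3 = 0 and rearranging gives the linear system (I - Q) h = 1:
  [17/20, -1/10, -3/10, -1/4] . (h_0, h_1, h_2, h_4) = 1
  [-13/20, 9/10, -1/10, -1/10] . (h_0, h_1, h_2, h_4) = 1
  [-2/5, -1/10, 17/20, -3/20] . (h_0, h_1, h_2, h_4) = 1
  [-1/10, -1/10, -3/20, 19/20] . (h_0, h_1, h_2, h_4) = 1

Solving yields:
  h_0 = 18200/4659
  h_1 = 65230/13977
  h_2 = 56200/13977
  h_4 = 36200/13977

Starting state is 1, so the expected hitting time is h_1 = 65230/13977.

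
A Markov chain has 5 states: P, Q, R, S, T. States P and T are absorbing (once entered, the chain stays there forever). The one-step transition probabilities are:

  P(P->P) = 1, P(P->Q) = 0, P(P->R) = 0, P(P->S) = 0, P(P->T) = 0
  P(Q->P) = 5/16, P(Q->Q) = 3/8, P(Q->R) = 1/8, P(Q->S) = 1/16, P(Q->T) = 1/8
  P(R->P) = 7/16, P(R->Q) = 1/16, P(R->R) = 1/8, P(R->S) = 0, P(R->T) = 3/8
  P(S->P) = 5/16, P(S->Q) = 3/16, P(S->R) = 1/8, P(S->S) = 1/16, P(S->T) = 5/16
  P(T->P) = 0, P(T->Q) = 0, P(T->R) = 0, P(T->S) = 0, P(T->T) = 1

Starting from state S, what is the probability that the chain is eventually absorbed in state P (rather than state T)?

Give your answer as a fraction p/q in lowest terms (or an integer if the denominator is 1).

Answer: 546/1013

Derivation:
Let a_i = P(absorbed in P | start in state i).
Boundary conditions: a_P = 1, a_T = 0.
For each transient state i, a_i = sum_j P(i->j) * a_j:
  a_Q = 5/16*a_P + 3/8*a_Q + 1/8*a_R + 1/16*a_S + 1/8*a_T
  a_R = 7/16*a_P + 1/16*a_Q + 1/8*a_R + 0*a_S + 3/8*a_T
  a_S = 5/16*a_P + 3/16*a_Q + 1/8*a_R + 1/16*a_S + 5/16*a_T

Substituting a_P = 1 and a_T = 0, rearrange to (I - Q) a = r where r[i] = P(i -> P):
  [5/8, -1/8, -1/16] . (a_Q, a_R, a_S) = 5/16
  [-1/16, 7/8, 0] . (a_Q, a_R, a_S) = 7/16
  [-3/16, -1/8, 15/16] . (a_Q, a_R, a_S) = 5/16

Solving yields:
  a_Q = 672/1013
  a_R = 1109/2026
  a_S = 546/1013

Starting state is S, so the absorption probability is a_S = 546/1013.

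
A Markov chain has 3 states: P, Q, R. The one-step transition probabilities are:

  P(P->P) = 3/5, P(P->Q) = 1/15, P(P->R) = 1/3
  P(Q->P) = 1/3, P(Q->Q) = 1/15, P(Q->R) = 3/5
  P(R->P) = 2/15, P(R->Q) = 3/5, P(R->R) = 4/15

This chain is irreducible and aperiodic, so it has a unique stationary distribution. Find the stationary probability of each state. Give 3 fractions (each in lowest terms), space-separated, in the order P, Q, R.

Answer: 73/208 7/26 79/208

Derivation:
The stationary distribution satisfies pi = pi * P, i.e.:
  pi_P = 3/5*pi_P + 1/3*pi_Q + 2/15*pi_R
  pi_Q = 1/15*pi_P + 1/15*pi_Q + 3/5*pi_R
  pi_R = 1/3*pi_P + 3/5*pi_Q + 4/15*pi_R
with normalization: pi_P + pi_Q + pi_R = 1.

Using the first 2 balance equations plus normalization, the linear system A*pi = b is:
  [-2/5, 1/3, 2/15] . pi = 0
  [1/15, -14/15, 3/5] . pi = 0
  [1, 1, 1] . pi = 1

Solving yields:
  pi_P = 73/208
  pi_Q = 7/26
  pi_R = 79/208

Verification (pi * P):
  73/208*3/5 + 7/26*1/3 + 79/208*2/15 = 73/208 = pi_P  (ok)
  73/208*1/15 + 7/26*1/15 + 79/208*3/5 = 7/26 = pi_Q  (ok)
  73/208*1/3 + 7/26*3/5 + 79/208*4/15 = 79/208 = pi_R  (ok)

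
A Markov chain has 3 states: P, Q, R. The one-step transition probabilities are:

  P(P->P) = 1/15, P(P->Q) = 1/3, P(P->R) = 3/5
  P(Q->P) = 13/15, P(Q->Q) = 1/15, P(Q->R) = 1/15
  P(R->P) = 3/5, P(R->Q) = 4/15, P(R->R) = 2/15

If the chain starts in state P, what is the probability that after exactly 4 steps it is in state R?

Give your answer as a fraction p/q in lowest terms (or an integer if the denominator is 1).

Computing P^4 by repeated multiplication:
P^1 =
  P: [1/15, 1/3, 3/5]
  Q: [13/15, 1/15, 1/15]
  R: [3/5, 4/15, 2/15]
P^2 =
  P: [49/75, 46/225, 32/225]
  Q: [7/45, 14/45, 8/15]
  R: [79/225, 19/75, 89/225]
P^3 =
  P: [1033/3375, 101/375, 1433/3375]
  Q: [3/5, 29/135, 5/27]
  R: [1621/3375, 808/3375, 946/3375]
P^4 =
  P: [25747/50625, 11806/50625, 13072/50625]
  Q: [683/2025, 178/675, 808/2025]
  R: [20639/50625, 12697/50625, 1921/5625]

(P^4)[P -> R] = 13072/50625

Answer: 13072/50625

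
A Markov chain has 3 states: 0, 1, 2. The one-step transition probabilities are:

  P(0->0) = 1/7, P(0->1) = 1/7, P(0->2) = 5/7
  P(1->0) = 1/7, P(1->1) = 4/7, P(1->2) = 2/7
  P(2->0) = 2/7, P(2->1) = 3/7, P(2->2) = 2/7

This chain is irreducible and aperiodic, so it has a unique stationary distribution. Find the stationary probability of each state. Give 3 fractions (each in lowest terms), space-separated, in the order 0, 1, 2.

Answer: 9/46 10/23 17/46

Derivation:
The stationary distribution satisfies pi = pi * P, i.e.:
  pi_0 = 1/7*pi_0 + 1/7*pi_1 + 2/7*pi_2
  pi_1 = 1/7*pi_0 + 4/7*pi_1 + 3/7*pi_2
  pi_2 = 5/7*pi_0 + 2/7*pi_1 + 2/7*pi_2
with normalization: pi_0 + pi_1 + pi_2 = 1.

Using the first 2 balance equations plus normalization, the linear system A*pi = b is:
  [-6/7, 1/7, 2/7] . pi = 0
  [1/7, -3/7, 3/7] . pi = 0
  [1, 1, 1] . pi = 1

Solving yields:
  pi_0 = 9/46
  pi_1 = 10/23
  pi_2 = 17/46

Verification (pi * P):
  9/46*1/7 + 10/23*1/7 + 17/46*2/7 = 9/46 = pi_0  (ok)
  9/46*1/7 + 10/23*4/7 + 17/46*3/7 = 10/23 = pi_1  (ok)
  9/46*5/7 + 10/23*2/7 + 17/46*2/7 = 17/46 = pi_2  (ok)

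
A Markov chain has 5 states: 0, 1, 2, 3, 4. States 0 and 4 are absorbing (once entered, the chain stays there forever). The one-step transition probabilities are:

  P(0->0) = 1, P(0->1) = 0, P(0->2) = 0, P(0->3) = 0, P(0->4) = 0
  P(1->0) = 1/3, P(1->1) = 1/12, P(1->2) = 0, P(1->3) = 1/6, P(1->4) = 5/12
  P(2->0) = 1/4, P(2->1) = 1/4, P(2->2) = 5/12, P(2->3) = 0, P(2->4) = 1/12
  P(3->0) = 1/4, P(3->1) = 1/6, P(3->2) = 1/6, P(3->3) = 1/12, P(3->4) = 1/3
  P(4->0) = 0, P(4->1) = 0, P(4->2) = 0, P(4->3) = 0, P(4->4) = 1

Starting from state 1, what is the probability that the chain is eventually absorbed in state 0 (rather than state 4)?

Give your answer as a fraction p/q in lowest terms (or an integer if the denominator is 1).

Let a_i = P(absorbed in 0 | start in state i).
Boundary conditions: a_0 = 1, a_4 = 0.
For each transient state i, a_i = sum_j P(i->j) * a_j:
  a_1 = 1/3*a_0 + 1/12*a_1 + 0*a_2 + 1/6*a_3 + 5/12*a_4
  a_2 = 1/4*a_0 + 1/4*a_1 + 5/12*a_2 + 0*a_3 + 1/12*a_4
  a_3 = 1/4*a_0 + 1/6*a_1 + 1/6*a_2 + 1/12*a_3 + 1/3*a_4

Substituting a_0 = 1 and a_4 = 0, rearrange to (I - Q) a = r where r[i] = P(i -> 0):
  [11/12, 0, -1/6] . (a_1, a_2, a_3) = 1/3
  [-1/4, 7/12, 0] . (a_1, a_2, a_3) = 1/4
  [-1/6, -1/6, 11/12] . (a_1, a_2, a_3) = 1/4

Solving yields:
  a_1 = 362/807
  a_2 = 167/269
  a_3 = 377/807

Starting state is 1, so the absorption probability is a_1 = 362/807.

Answer: 362/807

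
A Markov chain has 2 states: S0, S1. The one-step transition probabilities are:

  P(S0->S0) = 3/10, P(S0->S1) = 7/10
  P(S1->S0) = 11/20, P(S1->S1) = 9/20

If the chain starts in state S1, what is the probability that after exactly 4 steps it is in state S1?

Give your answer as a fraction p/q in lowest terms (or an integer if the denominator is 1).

Computing P^4 by repeated multiplication:
P^1 =
  S0: [3/10, 7/10]
  S1: [11/20, 9/20]
P^2 =
  S0: [19/40, 21/40]
  S1: [33/80, 47/80]
P^3 =
  S0: [69/160, 91/160]
  S1: [143/320, 177/320]
P^4 =
  S0: [283/640, 357/640]
  S1: [561/1280, 719/1280]

(P^4)[S1 -> S1] = 719/1280

Answer: 719/1280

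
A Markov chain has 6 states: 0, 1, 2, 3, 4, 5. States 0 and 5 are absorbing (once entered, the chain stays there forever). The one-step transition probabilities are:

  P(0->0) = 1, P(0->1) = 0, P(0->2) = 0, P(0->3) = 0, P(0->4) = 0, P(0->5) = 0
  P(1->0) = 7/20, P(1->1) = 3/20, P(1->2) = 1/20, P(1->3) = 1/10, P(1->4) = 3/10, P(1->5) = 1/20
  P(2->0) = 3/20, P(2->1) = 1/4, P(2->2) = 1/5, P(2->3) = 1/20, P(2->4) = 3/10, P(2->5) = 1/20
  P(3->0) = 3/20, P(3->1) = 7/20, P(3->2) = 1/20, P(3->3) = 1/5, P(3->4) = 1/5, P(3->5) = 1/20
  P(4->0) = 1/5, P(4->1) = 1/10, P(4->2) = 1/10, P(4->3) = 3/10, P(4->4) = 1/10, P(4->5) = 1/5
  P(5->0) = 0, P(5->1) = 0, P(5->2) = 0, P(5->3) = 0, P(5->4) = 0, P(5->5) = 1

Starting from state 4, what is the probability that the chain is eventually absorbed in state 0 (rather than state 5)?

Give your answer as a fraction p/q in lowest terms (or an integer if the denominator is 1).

Let a_i = P(absorbed in 0 | start in state i).
Boundary conditions: a_0 = 1, a_5 = 0.
For each transient state i, a_i = sum_j P(i->j) * a_j:
  a_1 = 7/20*a_0 + 3/20*a_1 + 1/20*a_2 + 1/10*a_3 + 3/10*a_4 + 1/20*a_5
  a_2 = 3/20*a_0 + 1/4*a_1 + 1/5*a_2 + 1/20*a_3 + 3/10*a_4 + 1/20*a_5
  a_3 = 3/20*a_0 + 7/20*a_1 + 1/20*a_2 + 1/5*a_3 + 1/5*a_4 + 1/20*a_5
  a_4 = 1/5*a_0 + 1/10*a_1 + 1/10*a_2 + 3/10*a_3 + 1/10*a_4 + 1/5*a_5

Substituting a_0 = 1 and a_5 = 0, rearrange to (I - Q) a = r where r[i] = P(i -> 0):
  [17/20, -1/20, -1/10, -3/10] . (a_1, a_2, a_3, a_4) = 7/20
  [-1/4, 4/5, -1/20, -3/10] . (a_1, a_2, a_3, a_4) = 3/20
  [-7/20, -1/20, 4/5, -1/5] . (a_1, a_2, a_3, a_4) = 3/20
  [-1/10, -1/10, -3/10, 9/10] . (a_1, a_2, a_3, a_4) = 1/5

Solving yields:
  a_1 = 10021/13218
  a_2 = 9299/13218
  a_3 = 3169/4406
  a_4 = 2751/4406

Starting state is 4, so the absorption probability is a_4 = 2751/4406.

Answer: 2751/4406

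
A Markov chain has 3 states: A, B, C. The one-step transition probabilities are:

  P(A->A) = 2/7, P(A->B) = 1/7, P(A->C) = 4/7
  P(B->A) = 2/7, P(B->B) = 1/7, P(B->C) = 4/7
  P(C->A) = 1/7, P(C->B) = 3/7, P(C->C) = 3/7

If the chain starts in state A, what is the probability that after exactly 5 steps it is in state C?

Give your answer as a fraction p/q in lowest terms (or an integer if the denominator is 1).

Answer: 8404/16807

Derivation:
Computing P^5 by repeated multiplication:
P^1 =
  A: [2/7, 1/7, 4/7]
  B: [2/7, 1/7, 4/7]
  C: [1/7, 3/7, 3/7]
P^2 =
  A: [10/49, 15/49, 24/49]
  B: [10/49, 15/49, 24/49]
  C: [11/49, 13/49, 25/49]
P^3 =
  A: [74/343, 97/343, 172/343]
  B: [74/343, 97/343, 172/343]
  C: [73/343, 99/343, 171/343]
P^4 =
  A: [514/2401, 687/2401, 1200/2401]
  B: [514/2401, 687/2401, 1200/2401]
  C: [515/2401, 685/2401, 1201/2401]
P^5 =
  A: [3602/16807, 4801/16807, 8404/16807]
  B: [3602/16807, 4801/16807, 8404/16807]
  C: [3601/16807, 4803/16807, 8403/16807]

(P^5)[A -> C] = 8404/16807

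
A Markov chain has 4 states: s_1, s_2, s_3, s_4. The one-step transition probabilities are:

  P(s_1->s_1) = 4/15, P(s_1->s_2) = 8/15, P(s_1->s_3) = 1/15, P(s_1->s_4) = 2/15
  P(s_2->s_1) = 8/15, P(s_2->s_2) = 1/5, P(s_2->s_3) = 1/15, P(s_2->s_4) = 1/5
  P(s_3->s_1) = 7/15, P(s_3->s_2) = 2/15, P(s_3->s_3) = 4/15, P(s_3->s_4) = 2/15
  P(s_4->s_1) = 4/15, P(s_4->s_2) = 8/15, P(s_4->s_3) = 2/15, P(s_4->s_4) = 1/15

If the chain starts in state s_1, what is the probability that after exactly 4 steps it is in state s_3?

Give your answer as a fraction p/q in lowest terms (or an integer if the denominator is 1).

Computing P^4 by repeated multiplication:
P^1 =
  s_1: [4/15, 8/15, 1/15, 2/15]
  s_2: [8/15, 1/5, 1/15, 1/5]
  s_3: [7/15, 2/15, 4/15, 2/15]
  s_4: [4/15, 8/15, 2/15, 1/15]
P^2 =
  s_1: [19/45, 74/225, 4/45, 4/25]
  s_2: [1/3, 11/25, 7/75, 2/15]
  s_3: [16/45, 86/225, 29/225, 2/15]
  s_4: [98/225, 68/225, 22/225, 37/225]
P^3 =
  s_1: [1256/3375, 262/675, 107/1125, 488/3375]
  s_2: [151/375, 131/375, 106/1125, 173/1125]
  s_3: [1331/3375, 1196/3375, 38/375, 506/3375]
  s_4: [1238/3375, 1328/3375, 328/3375, 481/3375]
P^4 =
  s_1: [19703/50625, 18524/50625, 4826/50625, 2524/16875]
  s_2: [142/375, 237/625, 1616/16875, 494/3375]
  s_3: [3862/10125, 18968/50625, 4907/50625, 496/3375]
  s_4: [19796/50625, 18392/50625, 968/10125, 7597/50625]

(P^4)[s_1 -> s_3] = 4826/50625

Answer: 4826/50625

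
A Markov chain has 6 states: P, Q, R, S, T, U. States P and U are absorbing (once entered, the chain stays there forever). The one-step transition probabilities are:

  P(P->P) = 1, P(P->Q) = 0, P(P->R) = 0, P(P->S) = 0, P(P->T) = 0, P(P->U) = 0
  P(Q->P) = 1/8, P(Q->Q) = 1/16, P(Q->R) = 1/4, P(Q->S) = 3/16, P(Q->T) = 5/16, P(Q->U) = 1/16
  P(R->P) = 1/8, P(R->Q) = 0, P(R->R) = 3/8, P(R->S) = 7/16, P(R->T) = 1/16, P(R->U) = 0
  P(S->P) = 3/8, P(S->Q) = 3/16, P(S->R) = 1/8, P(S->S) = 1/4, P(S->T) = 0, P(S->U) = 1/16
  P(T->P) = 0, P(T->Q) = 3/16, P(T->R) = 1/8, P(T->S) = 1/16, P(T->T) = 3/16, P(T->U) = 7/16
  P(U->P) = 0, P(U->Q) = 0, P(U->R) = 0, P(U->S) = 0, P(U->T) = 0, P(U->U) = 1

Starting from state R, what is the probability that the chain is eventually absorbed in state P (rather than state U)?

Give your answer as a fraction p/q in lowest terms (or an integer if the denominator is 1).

Answer: 172/221

Derivation:
Let a_i = P(absorbed in P | start in state i).
Boundary conditions: a_P = 1, a_U = 0.
For each transient state i, a_i = sum_j P(i->j) * a_j:
  a_Q = 1/8*a_P + 1/16*a_Q + 1/4*a_R + 3/16*a_S + 5/16*a_T + 1/16*a_U
  a_R = 1/8*a_P + 0*a_Q + 3/8*a_R + 7/16*a_S + 1/16*a_T + 0*a_U
  a_S = 3/8*a_P + 3/16*a_Q + 1/8*a_R + 1/4*a_S + 0*a_T + 1/16*a_U
  a_T = 0*a_P + 3/16*a_Q + 1/8*a_R + 1/16*a_S + 3/16*a_T + 7/16*a_U

Substituting a_P = 1 and a_U = 0, rearrange to (I - Q) a = r where r[i] = P(i -> P):
  [15/16, -1/4, -3/16, -5/16] . (a_Q, a_R, a_S, a_T) = 1/8
  [0, 5/8, -7/16, -1/16] . (a_Q, a_R, a_S, a_T) = 1/8
  [-3/16, -1/8, 3/4, 0] . (a_Q, a_R, a_S, a_T) = 3/8
  [-3/16, -1/8, -1/16, 13/16] . (a_Q, a_R, a_S, a_T) = 0

Solving yields:
  a_Q = 400/663
  a_R = 172/221
  a_S = 345/442
  a_T = 141/442

Starting state is R, so the absorption probability is a_R = 172/221.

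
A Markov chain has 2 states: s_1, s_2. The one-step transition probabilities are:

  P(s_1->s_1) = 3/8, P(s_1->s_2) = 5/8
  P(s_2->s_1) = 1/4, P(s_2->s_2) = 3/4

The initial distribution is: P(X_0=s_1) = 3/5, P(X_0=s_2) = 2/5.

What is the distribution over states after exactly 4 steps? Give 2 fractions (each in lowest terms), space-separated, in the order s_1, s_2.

Answer: 5853/20480 14627/20480

Derivation:
Propagating the distribution step by step (d_{t+1} = d_t * P):
d_0 = (s_1=3/5, s_2=2/5)
  d_1[s_1] = 3/5*3/8 + 2/5*1/4 = 13/40
  d_1[s_2] = 3/5*5/8 + 2/5*3/4 = 27/40
d_1 = (s_1=13/40, s_2=27/40)
  d_2[s_1] = 13/40*3/8 + 27/40*1/4 = 93/320
  d_2[s_2] = 13/40*5/8 + 27/40*3/4 = 227/320
d_2 = (s_1=93/320, s_2=227/320)
  d_3[s_1] = 93/320*3/8 + 227/320*1/4 = 733/2560
  d_3[s_2] = 93/320*5/8 + 227/320*3/4 = 1827/2560
d_3 = (s_1=733/2560, s_2=1827/2560)
  d_4[s_1] = 733/2560*3/8 + 1827/2560*1/4 = 5853/20480
  d_4[s_2] = 733/2560*5/8 + 1827/2560*3/4 = 14627/20480
d_4 = (s_1=5853/20480, s_2=14627/20480)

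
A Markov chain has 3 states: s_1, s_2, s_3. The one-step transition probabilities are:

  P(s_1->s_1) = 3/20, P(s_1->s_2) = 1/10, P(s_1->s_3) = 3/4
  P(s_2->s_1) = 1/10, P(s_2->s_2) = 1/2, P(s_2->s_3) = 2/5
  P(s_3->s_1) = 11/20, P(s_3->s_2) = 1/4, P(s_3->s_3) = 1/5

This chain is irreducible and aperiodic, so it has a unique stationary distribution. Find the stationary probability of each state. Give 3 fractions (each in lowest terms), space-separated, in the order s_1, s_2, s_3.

Answer: 40/131 107/393 166/393

Derivation:
The stationary distribution satisfies pi = pi * P, i.e.:
  pi_s_1 = 3/20*pi_s_1 + 1/10*pi_s_2 + 11/20*pi_s_3
  pi_s_2 = 1/10*pi_s_1 + 1/2*pi_s_2 + 1/4*pi_s_3
  pi_s_3 = 3/4*pi_s_1 + 2/5*pi_s_2 + 1/5*pi_s_3
with normalization: pi_s_1 + pi_s_2 + pi_s_3 = 1.

Using the first 2 balance equations plus normalization, the linear system A*pi = b is:
  [-17/20, 1/10, 11/20] . pi = 0
  [1/10, -1/2, 1/4] . pi = 0
  [1, 1, 1] . pi = 1

Solving yields:
  pi_s_1 = 40/131
  pi_s_2 = 107/393
  pi_s_3 = 166/393

Verification (pi * P):
  40/131*3/20 + 107/393*1/10 + 166/393*11/20 = 40/131 = pi_s_1  (ok)
  40/131*1/10 + 107/393*1/2 + 166/393*1/4 = 107/393 = pi_s_2  (ok)
  40/131*3/4 + 107/393*2/5 + 166/393*1/5 = 166/393 = pi_s_3  (ok)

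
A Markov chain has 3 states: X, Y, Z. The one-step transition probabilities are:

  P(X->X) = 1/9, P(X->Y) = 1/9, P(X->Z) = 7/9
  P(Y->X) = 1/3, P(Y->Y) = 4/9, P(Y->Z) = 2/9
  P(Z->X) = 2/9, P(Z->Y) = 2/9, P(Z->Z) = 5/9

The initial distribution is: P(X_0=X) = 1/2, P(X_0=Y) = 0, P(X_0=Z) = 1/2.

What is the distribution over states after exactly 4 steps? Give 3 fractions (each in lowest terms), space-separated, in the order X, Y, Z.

Propagating the distribution step by step (d_{t+1} = d_t * P):
d_0 = (X=1/2, Y=0, Z=1/2)
  d_1[X] = 1/2*1/9 + 0*1/3 + 1/2*2/9 = 1/6
  d_1[Y] = 1/2*1/9 + 0*4/9 + 1/2*2/9 = 1/6
  d_1[Z] = 1/2*7/9 + 0*2/9 + 1/2*5/9 = 2/3
d_1 = (X=1/6, Y=1/6, Z=2/3)
  d_2[X] = 1/6*1/9 + 1/6*1/3 + 2/3*2/9 = 2/9
  d_2[Y] = 1/6*1/9 + 1/6*4/9 + 2/3*2/9 = 13/54
  d_2[Z] = 1/6*7/9 + 1/6*2/9 + 2/3*5/9 = 29/54
d_2 = (X=2/9, Y=13/54, Z=29/54)
  d_3[X] = 2/9*1/9 + 13/54*1/3 + 29/54*2/9 = 109/486
  d_3[Y] = 2/9*1/9 + 13/54*4/9 + 29/54*2/9 = 61/243
  d_3[Z] = 2/9*7/9 + 13/54*2/9 + 29/54*5/9 = 85/162
d_3 = (X=109/486, Y=61/243, Z=85/162)
  d_4[X] = 109/486*1/9 + 61/243*1/3 + 85/162*2/9 = 985/4374
  d_4[Y] = 109/486*1/9 + 61/243*4/9 + 85/162*2/9 = 41/162
  d_4[Z] = 109/486*7/9 + 61/243*2/9 + 85/162*5/9 = 1141/2187
d_4 = (X=985/4374, Y=41/162, Z=1141/2187)

Answer: 985/4374 41/162 1141/2187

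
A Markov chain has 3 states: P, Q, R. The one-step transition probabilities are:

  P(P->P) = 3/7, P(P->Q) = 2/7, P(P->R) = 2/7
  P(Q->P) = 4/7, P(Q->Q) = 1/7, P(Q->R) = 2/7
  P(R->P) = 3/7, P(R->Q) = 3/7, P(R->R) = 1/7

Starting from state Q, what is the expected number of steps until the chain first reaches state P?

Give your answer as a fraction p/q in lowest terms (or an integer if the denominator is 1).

Answer: 28/15

Derivation:
Let h_i = expected steps to first reach P from state i.
Boundary: h_P = 0.
First-step equations for the other states:
  h_Q = 1 + 4/7*h_P + 1/7*h_Q + 2/7*h_R
  h_R = 1 + 3/7*h_P + 3/7*h_Q + 1/7*h_R

Substituting h_P = 0 and rearranging gives the linear system (I - Q) h = 1:
  [6/7, -2/7] . (h_Q, h_R) = 1
  [-3/7, 6/7] . (h_Q, h_R) = 1

Solving yields:
  h_Q = 28/15
  h_R = 21/10

Starting state is Q, so the expected hitting time is h_Q = 28/15.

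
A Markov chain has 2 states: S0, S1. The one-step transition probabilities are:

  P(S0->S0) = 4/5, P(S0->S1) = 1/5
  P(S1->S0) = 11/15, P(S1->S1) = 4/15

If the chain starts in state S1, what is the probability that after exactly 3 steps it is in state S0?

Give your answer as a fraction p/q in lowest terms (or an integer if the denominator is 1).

Computing P^3 by repeated multiplication:
P^1 =
  S0: [4/5, 1/5]
  S1: [11/15, 4/15]
P^2 =
  S0: [59/75, 16/75]
  S1: [176/225, 49/225]
P^3 =
  S0: [884/1125, 241/1125]
  S1: [2651/3375, 724/3375]

(P^3)[S1 -> S0] = 2651/3375

Answer: 2651/3375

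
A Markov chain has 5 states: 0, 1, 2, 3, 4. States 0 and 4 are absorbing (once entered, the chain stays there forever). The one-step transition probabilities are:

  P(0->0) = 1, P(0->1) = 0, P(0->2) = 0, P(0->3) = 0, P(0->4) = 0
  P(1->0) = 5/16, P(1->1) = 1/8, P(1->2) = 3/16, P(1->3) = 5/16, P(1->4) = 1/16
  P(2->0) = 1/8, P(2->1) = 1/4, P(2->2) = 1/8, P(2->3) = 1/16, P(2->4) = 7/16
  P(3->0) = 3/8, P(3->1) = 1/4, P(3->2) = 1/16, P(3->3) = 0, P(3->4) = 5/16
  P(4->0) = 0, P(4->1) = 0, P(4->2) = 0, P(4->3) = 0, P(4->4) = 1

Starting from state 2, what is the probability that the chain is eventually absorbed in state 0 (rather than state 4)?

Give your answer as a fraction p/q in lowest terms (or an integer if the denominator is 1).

Answer: 4/11

Derivation:
Let a_i = P(absorbed in 0 | start in state i).
Boundary conditions: a_0 = 1, a_4 = 0.
For each transient state i, a_i = sum_j P(i->j) * a_j:
  a_1 = 5/16*a_0 + 1/8*a_1 + 3/16*a_2 + 5/16*a_3 + 1/16*a_4
  a_2 = 1/8*a_0 + 1/4*a_1 + 1/8*a_2 + 1/16*a_3 + 7/16*a_4
  a_3 = 3/8*a_0 + 1/4*a_1 + 1/16*a_2 + 0*a_3 + 5/16*a_4

Substituting a_0 = 1 and a_4 = 0, rearrange to (I - Q) a = r where r[i] = P(i -> 0):
  [7/8, -3/16, -5/16] . (a_1, a_2, a_3) = 5/16
  [-1/4, 7/8, -1/16] . (a_1, a_2, a_3) = 1/8
  [-1/4, -1/16, 1] . (a_1, a_2, a_3) = 3/8

Solving yields:
  a_1 = 237/374
  a_2 = 4/11
  a_3 = 104/187

Starting state is 2, so the absorption probability is a_2 = 4/11.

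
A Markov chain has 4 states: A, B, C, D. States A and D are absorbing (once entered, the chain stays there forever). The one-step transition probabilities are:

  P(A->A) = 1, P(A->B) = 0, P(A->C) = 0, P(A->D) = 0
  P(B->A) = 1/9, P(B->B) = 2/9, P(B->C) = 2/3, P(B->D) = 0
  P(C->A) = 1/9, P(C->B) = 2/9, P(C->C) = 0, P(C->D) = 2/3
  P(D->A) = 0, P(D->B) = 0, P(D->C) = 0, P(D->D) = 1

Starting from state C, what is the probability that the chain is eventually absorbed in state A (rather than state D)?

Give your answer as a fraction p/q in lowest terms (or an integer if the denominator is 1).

Answer: 3/17

Derivation:
Let a_i = P(absorbed in A | start in state i).
Boundary conditions: a_A = 1, a_D = 0.
For each transient state i, a_i = sum_j P(i->j) * a_j:
  a_B = 1/9*a_A + 2/9*a_B + 2/3*a_C + 0*a_D
  a_C = 1/9*a_A + 2/9*a_B + 0*a_C + 2/3*a_D

Substituting a_A = 1 and a_D = 0, rearrange to (I - Q) a = r where r[i] = P(i -> A):
  [7/9, -2/3] . (a_B, a_C) = 1/9
  [-2/9, 1] . (a_B, a_C) = 1/9

Solving yields:
  a_B = 5/17
  a_C = 3/17

Starting state is C, so the absorption probability is a_C = 3/17.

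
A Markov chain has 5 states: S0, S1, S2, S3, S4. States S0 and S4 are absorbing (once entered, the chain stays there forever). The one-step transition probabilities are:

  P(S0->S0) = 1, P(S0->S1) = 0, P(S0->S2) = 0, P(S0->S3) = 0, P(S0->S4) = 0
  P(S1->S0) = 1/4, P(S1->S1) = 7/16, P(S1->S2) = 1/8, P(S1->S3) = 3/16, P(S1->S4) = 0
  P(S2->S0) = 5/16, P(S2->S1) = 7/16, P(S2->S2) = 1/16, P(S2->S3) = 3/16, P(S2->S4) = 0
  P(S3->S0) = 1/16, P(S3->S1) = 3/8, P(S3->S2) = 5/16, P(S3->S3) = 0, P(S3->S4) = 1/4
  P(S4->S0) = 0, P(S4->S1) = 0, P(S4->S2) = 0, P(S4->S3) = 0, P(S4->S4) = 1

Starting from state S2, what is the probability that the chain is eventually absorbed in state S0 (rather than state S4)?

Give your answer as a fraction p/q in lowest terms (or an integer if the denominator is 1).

Let a_i = P(absorbed in S0 | start in state i).
Boundary conditions: a_S0 = 1, a_S4 = 0.
For each transient state i, a_i = sum_j P(i->j) * a_j:
  a_S1 = 1/4*a_S0 + 7/16*a_S1 + 1/8*a_S2 + 3/16*a_S3 + 0*a_S4
  a_S2 = 5/16*a_S0 + 7/16*a_S1 + 1/16*a_S2 + 3/16*a_S3 + 0*a_S4
  a_S3 = 1/16*a_S0 + 3/8*a_S1 + 5/16*a_S2 + 0*a_S3 + 1/4*a_S4

Substituting a_S0 = 1 and a_S4 = 0, rearrange to (I - Q) a = r where r[i] = P(i -> S0):
  [9/16, -1/8, -3/16] . (a_S1, a_S2, a_S3) = 1/4
  [-7/16, 15/16, -3/16] . (a_S1, a_S2, a_S3) = 5/16
  [-3/8, -5/16, 1] . (a_S1, a_S2, a_S3) = 1/16

Solving yields:
  a_S1 = 593/695
  a_S2 = 599/695
  a_S3 = 453/695

Starting state is S2, so the absorption probability is a_S2 = 599/695.

Answer: 599/695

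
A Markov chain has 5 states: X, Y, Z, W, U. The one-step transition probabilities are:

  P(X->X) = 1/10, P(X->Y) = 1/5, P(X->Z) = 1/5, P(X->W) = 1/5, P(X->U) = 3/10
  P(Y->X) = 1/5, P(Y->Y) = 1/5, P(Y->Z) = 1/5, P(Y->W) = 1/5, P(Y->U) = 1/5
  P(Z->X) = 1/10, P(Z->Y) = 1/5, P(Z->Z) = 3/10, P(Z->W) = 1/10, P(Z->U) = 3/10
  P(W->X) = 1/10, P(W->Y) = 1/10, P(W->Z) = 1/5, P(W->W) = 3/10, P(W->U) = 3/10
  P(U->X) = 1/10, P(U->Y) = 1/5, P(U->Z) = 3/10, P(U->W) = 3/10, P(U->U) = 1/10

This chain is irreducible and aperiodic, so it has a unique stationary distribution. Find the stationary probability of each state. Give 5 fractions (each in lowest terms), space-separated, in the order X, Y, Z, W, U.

Answer: 143/1214 108/607 603/2428 134/607 571/2428

Derivation:
The stationary distribution satisfies pi = pi * P, i.e.:
  pi_X = 1/10*pi_X + 1/5*pi_Y + 1/10*pi_Z + 1/10*pi_W + 1/10*pi_U
  pi_Y = 1/5*pi_X + 1/5*pi_Y + 1/5*pi_Z + 1/10*pi_W + 1/5*pi_U
  pi_Z = 1/5*pi_X + 1/5*pi_Y + 3/10*pi_Z + 1/5*pi_W + 3/10*pi_U
  pi_W = 1/5*pi_X + 1/5*pi_Y + 1/10*pi_Z + 3/10*pi_W + 3/10*pi_U
  pi_U = 3/10*pi_X + 1/5*pi_Y + 3/10*pi_Z + 3/10*pi_W + 1/10*pi_U
with normalization: pi_X + pi_Y + pi_Z + pi_W + pi_U = 1.

Using the first 4 balance equations plus normalization, the linear system A*pi = b is:
  [-9/10, 1/5, 1/10, 1/10, 1/10] . pi = 0
  [1/5, -4/5, 1/5, 1/10, 1/5] . pi = 0
  [1/5, 1/5, -7/10, 1/5, 3/10] . pi = 0
  [1/5, 1/5, 1/10, -7/10, 3/10] . pi = 0
  [1, 1, 1, 1, 1] . pi = 1

Solving yields:
  pi_X = 143/1214
  pi_Y = 108/607
  pi_Z = 603/2428
  pi_W = 134/607
  pi_U = 571/2428

Verification (pi * P):
  143/1214*1/10 + 108/607*1/5 + 603/2428*1/10 + 134/607*1/10 + 571/2428*1/10 = 143/1214 = pi_X  (ok)
  143/1214*1/5 + 108/607*1/5 + 603/2428*1/5 + 134/607*1/10 + 571/2428*1/5 = 108/607 = pi_Y  (ok)
  143/1214*1/5 + 108/607*1/5 + 603/2428*3/10 + 134/607*1/5 + 571/2428*3/10 = 603/2428 = pi_Z  (ok)
  143/1214*1/5 + 108/607*1/5 + 603/2428*1/10 + 134/607*3/10 + 571/2428*3/10 = 134/607 = pi_W  (ok)
  143/1214*3/10 + 108/607*1/5 + 603/2428*3/10 + 134/607*3/10 + 571/2428*1/10 = 571/2428 = pi_U  (ok)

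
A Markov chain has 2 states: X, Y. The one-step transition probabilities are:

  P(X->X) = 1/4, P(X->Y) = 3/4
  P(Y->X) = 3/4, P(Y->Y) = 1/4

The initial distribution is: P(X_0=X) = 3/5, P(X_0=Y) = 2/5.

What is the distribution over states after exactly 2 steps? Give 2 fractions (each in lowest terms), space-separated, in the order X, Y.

Answer: 21/40 19/40

Derivation:
Propagating the distribution step by step (d_{t+1} = d_t * P):
d_0 = (X=3/5, Y=2/5)
  d_1[X] = 3/5*1/4 + 2/5*3/4 = 9/20
  d_1[Y] = 3/5*3/4 + 2/5*1/4 = 11/20
d_1 = (X=9/20, Y=11/20)
  d_2[X] = 9/20*1/4 + 11/20*3/4 = 21/40
  d_2[Y] = 9/20*3/4 + 11/20*1/4 = 19/40
d_2 = (X=21/40, Y=19/40)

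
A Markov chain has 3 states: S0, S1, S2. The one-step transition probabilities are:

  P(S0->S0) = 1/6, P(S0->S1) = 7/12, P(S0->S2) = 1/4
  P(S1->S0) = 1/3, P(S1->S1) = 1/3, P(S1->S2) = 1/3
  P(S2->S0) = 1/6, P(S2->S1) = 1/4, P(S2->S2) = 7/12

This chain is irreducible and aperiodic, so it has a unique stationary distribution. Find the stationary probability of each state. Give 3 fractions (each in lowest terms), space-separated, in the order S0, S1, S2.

The stationary distribution satisfies pi = pi * P, i.e.:
  pi_S0 = 1/6*pi_S0 + 1/3*pi_S1 + 1/6*pi_S2
  pi_S1 = 7/12*pi_S0 + 1/3*pi_S1 + 1/4*pi_S2
  pi_S2 = 1/4*pi_S0 + 1/3*pi_S1 + 7/12*pi_S2
with normalization: pi_S0 + pi_S1 + pi_S2 = 1.

Using the first 2 balance equations plus normalization, the linear system A*pi = b is:
  [-5/6, 1/3, 1/6] . pi = 0
  [7/12, -2/3, 1/4] . pi = 0
  [1, 1, 1] . pi = 1

Solving yields:
  pi_S0 = 7/31
  pi_S1 = 11/31
  pi_S2 = 13/31

Verification (pi * P):
  7/31*1/6 + 11/31*1/3 + 13/31*1/6 = 7/31 = pi_S0  (ok)
  7/31*7/12 + 11/31*1/3 + 13/31*1/4 = 11/31 = pi_S1  (ok)
  7/31*1/4 + 11/31*1/3 + 13/31*7/12 = 13/31 = pi_S2  (ok)

Answer: 7/31 11/31 13/31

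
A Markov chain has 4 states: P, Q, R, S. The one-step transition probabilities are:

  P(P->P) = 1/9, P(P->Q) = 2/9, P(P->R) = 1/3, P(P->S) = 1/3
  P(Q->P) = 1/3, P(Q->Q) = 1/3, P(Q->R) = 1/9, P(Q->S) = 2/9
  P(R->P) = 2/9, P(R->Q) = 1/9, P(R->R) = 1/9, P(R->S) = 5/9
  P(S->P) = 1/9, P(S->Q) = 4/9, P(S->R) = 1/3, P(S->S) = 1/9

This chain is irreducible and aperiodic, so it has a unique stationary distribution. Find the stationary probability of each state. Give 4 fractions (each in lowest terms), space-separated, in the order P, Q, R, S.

Answer: 49/244 287/976 107/488 279/976

Derivation:
The stationary distribution satisfies pi = pi * P, i.e.:
  pi_P = 1/9*pi_P + 1/3*pi_Q + 2/9*pi_R + 1/9*pi_S
  pi_Q = 2/9*pi_P + 1/3*pi_Q + 1/9*pi_R + 4/9*pi_S
  pi_R = 1/3*pi_P + 1/9*pi_Q + 1/9*pi_R + 1/3*pi_S
  pi_S = 1/3*pi_P + 2/9*pi_Q + 5/9*pi_R + 1/9*pi_S
with normalization: pi_P + pi_Q + pi_R + pi_S = 1.

Using the first 3 balance equations plus normalization, the linear system A*pi = b is:
  [-8/9, 1/3, 2/9, 1/9] . pi = 0
  [2/9, -2/3, 1/9, 4/9] . pi = 0
  [1/3, 1/9, -8/9, 1/3] . pi = 0
  [1, 1, 1, 1] . pi = 1

Solving yields:
  pi_P = 49/244
  pi_Q = 287/976
  pi_R = 107/488
  pi_S = 279/976

Verification (pi * P):
  49/244*1/9 + 287/976*1/3 + 107/488*2/9 + 279/976*1/9 = 49/244 = pi_P  (ok)
  49/244*2/9 + 287/976*1/3 + 107/488*1/9 + 279/976*4/9 = 287/976 = pi_Q  (ok)
  49/244*1/3 + 287/976*1/9 + 107/488*1/9 + 279/976*1/3 = 107/488 = pi_R  (ok)
  49/244*1/3 + 287/976*2/9 + 107/488*5/9 + 279/976*1/9 = 279/976 = pi_S  (ok)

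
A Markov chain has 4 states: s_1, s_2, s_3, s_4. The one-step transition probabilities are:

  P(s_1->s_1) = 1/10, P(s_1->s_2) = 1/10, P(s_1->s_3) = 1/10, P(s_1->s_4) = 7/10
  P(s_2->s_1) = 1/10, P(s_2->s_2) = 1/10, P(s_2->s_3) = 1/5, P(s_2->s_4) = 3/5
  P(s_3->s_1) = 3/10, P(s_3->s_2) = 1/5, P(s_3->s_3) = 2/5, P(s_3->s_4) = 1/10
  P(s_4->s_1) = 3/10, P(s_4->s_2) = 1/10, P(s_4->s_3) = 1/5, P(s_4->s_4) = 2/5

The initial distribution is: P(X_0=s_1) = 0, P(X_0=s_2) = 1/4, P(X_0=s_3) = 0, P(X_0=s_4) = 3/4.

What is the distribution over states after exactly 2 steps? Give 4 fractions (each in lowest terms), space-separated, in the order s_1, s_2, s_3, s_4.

Answer: 23/100 3/25 43/200 87/200

Derivation:
Propagating the distribution step by step (d_{t+1} = d_t * P):
d_0 = (s_1=0, s_2=1/4, s_3=0, s_4=3/4)
  d_1[s_1] = 0*1/10 + 1/4*1/10 + 0*3/10 + 3/4*3/10 = 1/4
  d_1[s_2] = 0*1/10 + 1/4*1/10 + 0*1/5 + 3/4*1/10 = 1/10
  d_1[s_3] = 0*1/10 + 1/4*1/5 + 0*2/5 + 3/4*1/5 = 1/5
  d_1[s_4] = 0*7/10 + 1/4*3/5 + 0*1/10 + 3/4*2/5 = 9/20
d_1 = (s_1=1/4, s_2=1/10, s_3=1/5, s_4=9/20)
  d_2[s_1] = 1/4*1/10 + 1/10*1/10 + 1/5*3/10 + 9/20*3/10 = 23/100
  d_2[s_2] = 1/4*1/10 + 1/10*1/10 + 1/5*1/5 + 9/20*1/10 = 3/25
  d_2[s_3] = 1/4*1/10 + 1/10*1/5 + 1/5*2/5 + 9/20*1/5 = 43/200
  d_2[s_4] = 1/4*7/10 + 1/10*3/5 + 1/5*1/10 + 9/20*2/5 = 87/200
d_2 = (s_1=23/100, s_2=3/25, s_3=43/200, s_4=87/200)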